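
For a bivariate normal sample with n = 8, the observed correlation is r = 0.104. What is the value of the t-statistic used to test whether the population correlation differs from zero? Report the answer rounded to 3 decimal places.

0.256

t = r·√(n−2) / √(1−r²) with r = 0.104, n = 8
  = 0.104·√6 / √(1 − 0.010816)
  = 0.104·2.449490 / 0.994577
  = 0.254747 / 0.994577 = 0.256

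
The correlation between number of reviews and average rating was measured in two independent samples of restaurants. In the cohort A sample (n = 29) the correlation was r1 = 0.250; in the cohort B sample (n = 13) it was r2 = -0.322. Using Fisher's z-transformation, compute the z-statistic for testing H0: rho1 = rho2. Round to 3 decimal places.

Fisher z-transforms: z1 = atanh(0.250) = 0.255413, z2 = atanh(-0.322) = -0.333877; difference d = 0.589290
Var(d) = 1/26 + 1/10 = 0.0384615 + 0.1000000 = 0.1384615
z = d/√Var(d) = 0.589290 / √0.1384615 = 0.589290 / 0.372104 = 1.584

1.584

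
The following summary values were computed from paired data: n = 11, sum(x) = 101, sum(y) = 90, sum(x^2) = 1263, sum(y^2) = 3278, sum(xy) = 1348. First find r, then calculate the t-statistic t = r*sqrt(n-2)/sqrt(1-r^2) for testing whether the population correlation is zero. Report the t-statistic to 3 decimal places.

S_xy = nΣxy − ΣxΣy = 11·1348 − 101·90 = 14828 − 9090 = 5738
S_xx = nΣx² − (Σx)² = 11·1263 − 101² = 13893 − 10201 = 3692
S_yy = nΣy² − (Σy)² = 11·3278 − 90² = 36058 − 8100 = 27958
r = S_xy / √(S_xx·S_yy) = 5738 / √(3692·27958) = 5738 / √103220936 = 5738 / 10159.7705 = 0.5648
t = r·√(n−2)/√(1−r²) = 0.5648·√9 / √(1−0.318999) = 1.694400 / 0.825228 = 2.053

2.053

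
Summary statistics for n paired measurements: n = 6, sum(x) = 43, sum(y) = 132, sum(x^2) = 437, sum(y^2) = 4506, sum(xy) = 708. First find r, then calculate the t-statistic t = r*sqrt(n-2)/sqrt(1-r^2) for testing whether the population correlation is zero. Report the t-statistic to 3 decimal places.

-1.230

S_xy = nΣxy − ΣxΣy = 6·708 − 43·132 = 4248 − 5676 = -1428
S_xx = nΣx² − (Σx)² = 6·437 − 43² = 2622 − 1849 = 773
S_yy = nΣy² − (Σy)² = 6·4506 − 132² = 27036 − 17424 = 9612
r = S_xy / √(S_xx·S_yy) = -1428 / √(773·9612) = -1428 / √7430076 = -1428 / 2725.8166 = -0.5239
t = r·√(n−2)/√(1−r²) = -0.5239·√4 / √(1−0.274471) = -1.047800 / 0.851780 = -1.230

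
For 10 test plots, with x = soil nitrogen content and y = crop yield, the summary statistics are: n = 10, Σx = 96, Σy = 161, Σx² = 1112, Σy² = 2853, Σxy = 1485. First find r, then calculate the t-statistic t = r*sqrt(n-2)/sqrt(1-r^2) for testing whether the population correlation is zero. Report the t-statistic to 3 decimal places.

-0.799

S_xy = nΣxy − ΣxΣy = 10·1485 − 96·161 = 14850 − 15456 = -606
S_xx = nΣx² − (Σx)² = 10·1112 − 96² = 11120 − 9216 = 1904
S_yy = nΣy² − (Σy)² = 10·2853 − 161² = 28530 − 25921 = 2609
r = S_xy / √(S_xx·S_yy) = -606 / √(1904·2609) = -606 / √4967536 = -606 / 2228.7970 = -0.2719
t = r·√(n−2)/√(1−r²) = -0.2719·√8 / √(1−0.073930) = -0.769049 / 0.962325 = -0.799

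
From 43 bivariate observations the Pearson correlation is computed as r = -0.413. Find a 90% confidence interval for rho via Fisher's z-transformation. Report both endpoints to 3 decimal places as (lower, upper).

(-0.604, -0.177)

Fisher z: z_r = atanh(r) = ½·ln((1+(-0.413))/(1−(-0.413))) = -0.439223
SE(z) = 1/√(n−3) = 1/√40 = 0.158114
90% ⇒ z* = 1.645; margin = 1.645·0.158114 = 0.260098
CI on z-scale: (-0.699321, -0.179125)
Back-transform: tanh(-0.699321) = -0.603937, tanh(-0.179125) = -0.177233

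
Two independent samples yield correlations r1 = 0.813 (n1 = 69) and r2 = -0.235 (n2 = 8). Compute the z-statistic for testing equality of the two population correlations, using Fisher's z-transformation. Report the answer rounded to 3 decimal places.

2.965

z1 = atanh(0.813) = 1.135815,  z2 = atanh(-0.235) = -0.239475
SE = √(1/(n1−3) + 1/(n2−3)) = √(1/66 + 1/5) = √(0.0151515 + 0.2000000) = √0.2151515 = 0.463844
z = (z1 − z2)/SE = (1.135815 − (-0.239475)) / 0.463844 = 1.375290 / 0.463844 = 2.965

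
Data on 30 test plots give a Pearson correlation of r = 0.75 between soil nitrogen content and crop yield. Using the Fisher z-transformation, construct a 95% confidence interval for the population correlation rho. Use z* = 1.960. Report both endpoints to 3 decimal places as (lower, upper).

(0.534, 0.874)

Fisher z: z_r = atanh(r) = ½·ln((1+0.75)/(1−0.75)) = 0.972955
SE(z) = 1/√(n−3) = 1/√27 = 0.192450
95% ⇒ z* = 1.960; margin = 1.960·0.192450 = 0.377202
CI on z-scale: (0.595753, 1.350157)
Back-transform: tanh(0.595753) = 0.534021, tanh(1.350157) = 0.874090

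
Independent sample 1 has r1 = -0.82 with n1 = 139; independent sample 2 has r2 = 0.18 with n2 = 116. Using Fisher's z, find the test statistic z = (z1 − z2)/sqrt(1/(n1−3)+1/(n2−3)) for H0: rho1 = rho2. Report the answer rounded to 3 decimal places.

-10.518

Fisher z-transforms: z1 = atanh(-0.82) = -1.156817, z2 = atanh(0.18) = 0.181983; difference d = -1.338800
Var(d) = 1/136 + 1/113 = 0.0073529 + 0.0088496 = 0.0162025
z = d/√Var(d) = -1.338800 / √0.0162025 = -1.338800 / 0.127289 = -10.518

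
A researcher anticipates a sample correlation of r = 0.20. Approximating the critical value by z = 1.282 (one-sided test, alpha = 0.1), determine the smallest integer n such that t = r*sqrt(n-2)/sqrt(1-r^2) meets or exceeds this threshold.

42

r√(n−2)/√(1−r²) ≥ 1.282  ⇔  n−2 ≥ (1.282)²·(1−r²)/r²
(1−r²)/r² = (1−0.0400)/0.0400 = 24.0000
n ≥ 2 + 1.643524·24.0000 = 2 + 39.4446 = 41.4446
⌈41.4446⌉ = 42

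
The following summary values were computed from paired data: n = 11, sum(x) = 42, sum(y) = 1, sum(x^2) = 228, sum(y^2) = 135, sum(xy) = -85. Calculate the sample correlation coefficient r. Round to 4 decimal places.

S_xy = nΣxy − ΣxΣy = 11·(-85) − 42·1 = -935 − 42 = -977
S_xx = nΣx² − (Σx)² = 11·228 − 42² = 2508 − 1764 = 744
S_yy = nΣy² − (Σy)² = 11·135 − 1² = 1485 − 1 = 1484
r = S_xy / √(S_xx·S_yy) = -977 / √(744·1484) = -977 / √1104096 = -977 / 1050.7597 = -0.9298

-0.9298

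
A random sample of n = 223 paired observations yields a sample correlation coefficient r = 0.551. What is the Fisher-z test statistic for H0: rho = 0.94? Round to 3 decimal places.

Fisher z: atanh(0.551) = 0.619816, atanh(0.94) = 1.738049
z = (z_r − z_0)·√(n−3) = (0.619816 − 1.738049)·√220 = -1.118233 · 14.832397 = -16.586

-16.586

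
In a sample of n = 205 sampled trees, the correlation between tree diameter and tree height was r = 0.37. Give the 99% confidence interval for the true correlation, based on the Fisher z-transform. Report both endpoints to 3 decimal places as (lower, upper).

Fisher z: z_r = atanh(r) = ½·ln((1+0.37)/(1−0.37)) = 0.388423
SE(z) = 1/√(n−3) = 1/√202 = 0.070360
99% ⇒ z* = 2.576; margin = 2.576·0.070360 = 0.181247
CI on z-scale: (0.207176, 0.569670)
Back-transform: tanh(0.207176) = 0.204262, tanh(0.569670) = 0.515117

(0.204, 0.515)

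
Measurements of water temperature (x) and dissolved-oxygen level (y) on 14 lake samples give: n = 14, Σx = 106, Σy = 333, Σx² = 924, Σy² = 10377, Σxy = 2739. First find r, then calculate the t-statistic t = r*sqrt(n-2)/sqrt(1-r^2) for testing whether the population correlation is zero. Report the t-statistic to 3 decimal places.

1.506

Numerator: nΣxy − (Σx)(Σy) = 14·2739 − (106)(333) = 3048
Denominator: √[(nΣx²−(Σx)²)(nΣy²−(Σy)²)]
  nΣx²−(Σx)² = 14·924 − 11236 = 1700;  nΣy²−(Σy)² = 14·10377 − 110889 = 34389
  √(1700·34389) = √58461300 = 7645.9990
r = 3048 / 7645.9990 = 0.3986
t = r·√(n−2)/√(1−r²) = 0.3986·√12 / √(1−0.158882) = 1.380791 / 0.917125 = 1.506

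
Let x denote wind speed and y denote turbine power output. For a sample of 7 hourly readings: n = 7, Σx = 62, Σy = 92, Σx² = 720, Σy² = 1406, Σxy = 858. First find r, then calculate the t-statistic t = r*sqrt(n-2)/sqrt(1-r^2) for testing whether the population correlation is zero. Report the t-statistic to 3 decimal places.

Numerator: nΣxy − (Σx)(Σy) = 7·858 − (62)(92) = 302
Denominator: √[(nΣx²−(Σx)²)(nΣy²−(Σy)²)]
  nΣx²−(Σx)² = 7·720 − 3844 = 1196;  nΣy²−(Σy)² = 7·1406 − 8464 = 1378
  √(1196·1378) = √1648088 = 1283.7788
r = 302 / 1283.7788 = 0.2352
t = r·√(n−2)/√(1−r²) = 0.2352·√5 / √(1−0.055319) = 0.525923 / 0.971947 = 0.541

0.541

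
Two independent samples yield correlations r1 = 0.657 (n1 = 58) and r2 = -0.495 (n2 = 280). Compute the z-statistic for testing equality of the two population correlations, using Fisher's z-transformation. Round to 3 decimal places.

z1 = atanh(0.657) = 0.787517,  z2 = atanh(-0.495) = -0.542662
SE = √(1/(n1−3) + 1/(n2−3)) = √(1/55 + 1/277) = √(0.0181818 + 0.0036101) = √0.0217919 = 0.147621
z = (z1 − z2)/SE = (0.787517 − (-0.542662)) / 0.147621 = 1.330179 / 0.147621 = 9.011

9.011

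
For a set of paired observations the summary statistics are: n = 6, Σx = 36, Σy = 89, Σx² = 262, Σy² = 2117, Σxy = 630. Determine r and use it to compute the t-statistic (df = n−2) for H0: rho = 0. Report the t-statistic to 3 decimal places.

1.159

S_xy = nΣxy − ΣxΣy = 6·630 − 36·89 = 3780 − 3204 = 576
S_xx = nΣx² − (Σx)² = 6·262 − 36² = 1572 − 1296 = 276
S_yy = nΣy² − (Σy)² = 6·2117 − 89² = 12702 − 7921 = 4781
r = S_xy / √(S_xx·S_yy) = 576 / √(276·4781) = 576 / √1319556 = 576 / 1148.7193 = 0.5014
t = r·√(n−2)/√(1−r²) = 0.5014·√4 / √(1−0.251402) = 1.002800 / 0.865216 = 1.159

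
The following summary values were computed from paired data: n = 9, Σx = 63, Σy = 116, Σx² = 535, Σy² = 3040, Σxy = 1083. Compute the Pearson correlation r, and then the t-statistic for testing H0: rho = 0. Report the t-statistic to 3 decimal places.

S_xy = nΣxy − ΣxΣy = 9·1083 − 63·116 = 9747 − 7308 = 2439
S_xx = nΣx² − (Σx)² = 9·535 − 63² = 4815 − 3969 = 846
S_yy = nΣy² − (Σy)² = 9·3040 − 116² = 27360 − 13456 = 13904
r = S_xy / √(S_xx·S_yy) = 2439 / √(846·13904) = 2439 / √11762784 = 2439 / 3429.6915 = 0.7111
t = r·√(n−2)/√(1−r²) = 0.7111·√7 / √(1−0.505663) = 1.881394 / 0.703091 = 2.676

2.676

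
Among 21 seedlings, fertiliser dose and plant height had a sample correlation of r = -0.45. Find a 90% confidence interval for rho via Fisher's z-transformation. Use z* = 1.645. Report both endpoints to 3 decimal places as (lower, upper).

(-0.703, -0.097)

z_r = atanh(-0.45) = -0.484700;  SE = 1/√(n−3) = 1/√18 = 0.235702
z-limits: -0.484700 ± 1.645·0.235702 = -0.484700 ± 0.387730 = [-0.872430, -0.096970]
ρ-limits: (tanh -0.872430, tanh -0.096970) = (-0.703, -0.097)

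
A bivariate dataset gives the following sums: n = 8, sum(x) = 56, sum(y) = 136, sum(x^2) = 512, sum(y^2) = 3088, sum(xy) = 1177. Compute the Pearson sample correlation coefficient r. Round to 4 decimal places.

0.7373

S_xy = nΣxy − ΣxΣy = 8·1177 − 56·136 = 9416 − 7616 = 1800
S_xx = nΣx² − (Σx)² = 8·512 − 56² = 4096 − 3136 = 960
S_yy = nΣy² − (Σy)² = 8·3088 − 136² = 24704 − 18496 = 6208
r = S_xy / √(S_xx·S_yy) = 1800 / √(960·6208) = 1800 / √5959680 = 1800 / 2441.2456 = 0.7373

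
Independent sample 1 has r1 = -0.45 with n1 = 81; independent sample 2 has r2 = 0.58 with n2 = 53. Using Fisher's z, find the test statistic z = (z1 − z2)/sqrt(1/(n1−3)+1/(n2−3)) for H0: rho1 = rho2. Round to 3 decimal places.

-6.332

Fisher z-transforms: z1 = atanh(-0.45) = -0.484700, z2 = atanh(0.58) = 0.662463; difference d = -1.147163
Var(d) = 1/78 + 1/50 = 0.0128205 + 0.0200000 = 0.0328205
z = d/√Var(d) = -1.147163 / √0.0328205 = -1.147163 / 0.181164 = -6.332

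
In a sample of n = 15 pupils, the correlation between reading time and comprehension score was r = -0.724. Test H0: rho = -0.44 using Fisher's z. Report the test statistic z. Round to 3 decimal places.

-1.537

z_r = atanh(-0.724) = -0.916001,  z_0 = atanh(-0.44) = -0.472231
SE = 1/√(n−3) = 1/√12 = 0.288675
z = (z_r − z_0)/SE = (-0.916001 − (-0.472231)) / 0.288675 = -0.443770 / 0.288675 = -1.537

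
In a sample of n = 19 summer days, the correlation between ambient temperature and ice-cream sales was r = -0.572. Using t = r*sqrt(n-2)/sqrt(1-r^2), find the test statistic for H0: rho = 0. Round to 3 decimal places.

-2.875

1 − r² = 1 − 0.327184 = 0.672816;  √(1−r²) = 0.820254
√(n−2) = √17 = 4.123106
t = r·√(n−2)/√(1−r²) = -0.572 · 4.123106 / 0.820254 = -2.875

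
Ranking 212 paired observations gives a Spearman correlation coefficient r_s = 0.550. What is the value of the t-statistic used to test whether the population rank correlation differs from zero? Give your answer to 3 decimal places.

9.543

t = r_s·√(n−2) / √(1−r_s²) with r_s = 0.550, n = 212
  = 0.550·√210 / √(1 − 0.302500)
  = 0.550·14.491377 / 0.835165
  = 7.970257 / 0.835165 = 9.543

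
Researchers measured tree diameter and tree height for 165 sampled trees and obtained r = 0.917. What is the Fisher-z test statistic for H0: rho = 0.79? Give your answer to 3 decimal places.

z_r = atanh(0.917) = 1.569838,  z_0 = atanh(0.79) = 1.071432
SE = 1/√(n−3) = 1/√162 = 0.078567
z = (z_r − z_0)/SE = (1.569838 − 1.071432) / 0.078567 = 0.498406 / 0.078567 = 6.344

6.344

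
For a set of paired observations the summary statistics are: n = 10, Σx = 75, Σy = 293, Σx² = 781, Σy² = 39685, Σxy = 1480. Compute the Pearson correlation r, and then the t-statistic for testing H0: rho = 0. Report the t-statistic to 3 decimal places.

-0.810

Numerator: nΣxy − (Σx)(Σy) = 10·1480 − (75)(293) = -7175
Denominator: √[(nΣx²−(Σx)²)(nΣy²−(Σy)²)]
  nΣx²−(Σx)² = 10·781 − 5625 = 2185;  nΣy²−(Σy)² = 10·39685 − 85849 = 311001
  √(2185·311001) = √679537185 = 26067.9340
r = -7175 / 26067.9340 = -0.2752
t = r·√(n−2)/√(1−r²) = -0.2752·√8 / √(1−0.075735) = -0.778383 / 0.961387 = -0.810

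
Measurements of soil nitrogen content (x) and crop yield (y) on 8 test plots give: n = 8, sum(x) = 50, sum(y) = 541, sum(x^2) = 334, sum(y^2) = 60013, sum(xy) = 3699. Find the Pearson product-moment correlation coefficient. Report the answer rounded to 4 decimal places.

S_xy = nΣxy − ΣxΣy = 8·3699 − 50·541 = 29592 − 27050 = 2542
S_xx = nΣx² − (Σx)² = 8·334 − 50² = 2672 − 2500 = 172
S_yy = nΣy² − (Σy)² = 8·60013 − 541² = 480104 − 292681 = 187423
r = S_xy / √(S_xx·S_yy) = 2542 / √(172·187423) = 2542 / √32236756 = 2542 / 5677.7422 = 0.4477

0.4477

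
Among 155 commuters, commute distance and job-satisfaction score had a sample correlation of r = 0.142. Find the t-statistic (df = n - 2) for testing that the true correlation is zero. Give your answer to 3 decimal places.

1.774

t = r·√(n−2) / √(1−r²) with r = 0.142, n = 155
  = 0.142·√153 / √(1 − 0.020164)
  = 0.142·12.369317 / 0.989867
  = 1.756443 / 0.989867 = 1.774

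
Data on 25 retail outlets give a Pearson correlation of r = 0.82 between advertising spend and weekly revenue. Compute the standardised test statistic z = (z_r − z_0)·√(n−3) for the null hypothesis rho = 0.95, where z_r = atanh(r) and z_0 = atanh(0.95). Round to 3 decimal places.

z_r = atanh(0.82) = 1.156817,  z_0 = atanh(0.95) = 1.831781
SE = 1/√(n−3) = 1/√22 = 0.213201
z = (z_r − z_0)/SE = (1.156817 − 1.831781) / 0.213201 = -0.674964 / 0.213201 = -3.166

-3.166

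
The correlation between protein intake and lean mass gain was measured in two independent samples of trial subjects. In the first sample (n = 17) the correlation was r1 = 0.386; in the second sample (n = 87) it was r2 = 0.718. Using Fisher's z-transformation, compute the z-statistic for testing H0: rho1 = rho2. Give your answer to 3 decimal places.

Fisher z-transforms: z1 = atanh(0.386) = 0.407091, z2 = atanh(0.718) = 0.903505; difference d = -0.496414
Var(d) = 1/14 + 1/84 = 0.0714286 + 0.0119048 = 0.0833334
z = d/√Var(d) = -0.496414 / √0.0833334 = -0.496414 / 0.288675 = -1.720

-1.720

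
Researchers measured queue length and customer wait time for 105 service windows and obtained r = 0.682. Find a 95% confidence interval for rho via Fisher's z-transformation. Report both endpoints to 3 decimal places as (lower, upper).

(0.564, 0.773)

Fisher z: z_r = atanh(r) = ½·ln((1+0.682)/(1−0.682)) = 0.832844
SE(z) = 1/√(n−3) = 1/√102 = 0.099015
95% ⇒ z* = 1.960; margin = 1.960·0.099015 = 0.194069
CI on z-scale: (0.638775, 1.026913)
Back-transform: tanh(0.638775) = 0.564065, tanh(1.026913) = 0.772667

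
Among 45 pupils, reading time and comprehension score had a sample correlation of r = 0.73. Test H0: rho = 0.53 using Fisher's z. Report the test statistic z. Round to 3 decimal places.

z_r = atanh(0.73) = 0.928727,  z_0 = atanh(0.53) = 0.590145
SE = 1/√(n−3) = 1/√42 = 0.154303
z = (z_r − z_0)/SE = (0.928727 − 0.590145) / 0.154303 = 0.338582 / 0.154303 = 2.194

2.194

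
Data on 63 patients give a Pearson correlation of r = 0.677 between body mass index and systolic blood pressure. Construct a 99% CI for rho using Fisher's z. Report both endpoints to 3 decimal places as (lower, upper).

z_r = atanh(0.677) = 0.823555;  SE = 1/√(n−3) = 1/√60 = 0.129099
z-limits: 0.823555 ± 2.576·0.129099 = 0.823555 ± 0.332559 = [0.490996, 1.156114]
ρ-limits: (tanh 0.490996, tanh 1.156114) = (0.455, 0.820)

(0.455, 0.820)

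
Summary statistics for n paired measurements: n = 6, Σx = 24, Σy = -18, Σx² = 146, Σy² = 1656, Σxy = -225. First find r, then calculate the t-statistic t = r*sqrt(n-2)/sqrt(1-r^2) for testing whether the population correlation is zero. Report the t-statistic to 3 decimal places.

Numerator: nΣxy − (Σx)(Σy) = 6·(-225) − (24)(-18) = -918
Denominator: √[(nΣx²−(Σx)²)(nΣy²−(Σy)²)]
  nΣx²−(Σx)² = 6·146 − 576 = 300;  nΣy²−(Σy)² = 6·1656 − 324 = 9612
  √(300·9612) = √2883600 = 1698.1166
r = -918 / 1698.1166 = -0.5406
t = r·√(n−2)/√(1−r²) = -0.5406·√4 / √(1−0.292248) = -1.081200 / 0.841280 = -1.285

-1.285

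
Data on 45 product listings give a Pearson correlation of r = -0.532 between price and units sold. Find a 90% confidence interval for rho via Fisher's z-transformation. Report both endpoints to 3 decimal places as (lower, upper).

(-0.689, -0.327)

Fisher z: z_r = atanh(r) = ½·ln((1+(-0.532))/(1−(-0.532))) = -0.592931
SE(z) = 1/√(n−3) = 1/√42 = 0.154303
90% ⇒ z* = 1.645; margin = 1.645·0.154303 = 0.253828
CI on z-scale: (-0.846759, -0.339103)
Back-transform: tanh(-0.846759) = -0.689373, tanh(-0.339103) = -0.326676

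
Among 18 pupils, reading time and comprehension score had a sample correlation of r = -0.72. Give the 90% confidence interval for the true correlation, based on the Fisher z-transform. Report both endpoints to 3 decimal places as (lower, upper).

z_r = atanh(-0.72) = -0.907645;  SE = 1/√(n−3) = 1/√15 = 0.258199
z-limits: -0.907645 ± 1.645·0.258199 = -0.907645 ± 0.424737 = [-1.332382, -0.482908]
ρ-limits: (tanh -1.332382, tanh -0.482908) = (-0.870, -0.449)

(-0.870, -0.449)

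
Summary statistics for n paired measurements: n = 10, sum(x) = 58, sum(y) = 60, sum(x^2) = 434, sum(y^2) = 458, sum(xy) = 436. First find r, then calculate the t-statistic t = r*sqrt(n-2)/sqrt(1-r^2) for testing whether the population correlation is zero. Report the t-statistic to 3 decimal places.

Numerator: nΣxy − (Σx)(Σy) = 10·436 − (58)(60) = 880
Denominator: √[(nΣx²−(Σx)²)(nΣy²−(Σy)²)]
  nΣx²−(Σx)² = 10·434 − 3364 = 976;  nΣy²−(Σy)² = 10·458 − 3600 = 980
  √(976·980) = √956480 = 977.9980
r = 880 / 977.9980 = 0.8998
t = r·√(n−2)/√(1−r²) = 0.8998·√8 / √(1−0.809640) = 2.545019 / 0.436303 = 5.833

5.833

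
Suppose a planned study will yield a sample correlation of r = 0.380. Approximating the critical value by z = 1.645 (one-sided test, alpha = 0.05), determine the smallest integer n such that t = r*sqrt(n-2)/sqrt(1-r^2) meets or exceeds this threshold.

19

r√(n−2)/√(1−r²) ≥ 1.645  ⇔  n−2 ≥ (1.645)²·(1−r²)/r²
(1−r²)/r² = (1−0.144400)/0.144400 = 5.9252
n ≥ 2 + 2.706025·5.9252 = 2 + 16.0337 = 18.0337
⌈18.0337⌉ = 19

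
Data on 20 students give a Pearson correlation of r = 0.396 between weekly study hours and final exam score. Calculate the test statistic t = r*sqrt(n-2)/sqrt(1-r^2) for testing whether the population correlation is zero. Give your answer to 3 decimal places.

1.830

1 − r² = 1 − 0.156816 = 0.843184;  √(1−r²) = 0.918251
√(n−2) = √18 = 4.242641
t = r·√(n−2)/√(1−r²) = 0.396 · 4.242641 / 0.918251 = 1.830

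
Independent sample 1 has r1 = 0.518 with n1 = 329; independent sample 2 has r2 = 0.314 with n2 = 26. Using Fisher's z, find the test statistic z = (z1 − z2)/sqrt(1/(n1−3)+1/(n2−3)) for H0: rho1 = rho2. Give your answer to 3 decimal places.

Fisher z-transforms: z1 = atanh(0.518) = 0.573602, z2 = atanh(0.314) = 0.324977; difference d = 0.248625
Var(d) = 1/326 + 1/23 = 0.0030675 + 0.0434783 = 0.0465458
z = d/√Var(d) = 0.248625 / √0.0465458 = 0.248625 / 0.215745 = 1.152

1.152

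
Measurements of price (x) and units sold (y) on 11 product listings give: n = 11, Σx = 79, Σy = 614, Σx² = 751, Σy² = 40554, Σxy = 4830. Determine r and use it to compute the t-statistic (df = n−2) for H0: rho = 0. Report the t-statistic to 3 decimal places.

1.276

Numerator: nΣxy − (Σx)(Σy) = 11·4830 − (79)(614) = 4624
Denominator: √[(nΣx²−(Σx)²)(nΣy²−(Σy)²)]
  nΣx²−(Σx)² = 11·751 − 6241 = 2020;  nΣy²−(Σy)² = 11·40554 − 376996 = 69098
  √(2020·69098) = √139577960 = 11814.3117
r = 4624 / 11814.3117 = 0.3914
t = r·√(n−2)/√(1−r²) = 0.3914·√9 / √(1−0.153194) = 1.174200 / 0.920221 = 1.276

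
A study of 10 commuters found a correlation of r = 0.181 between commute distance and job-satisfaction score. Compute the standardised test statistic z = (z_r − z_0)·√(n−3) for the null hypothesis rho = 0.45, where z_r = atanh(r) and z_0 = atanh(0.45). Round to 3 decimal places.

-0.798

Fisher z: atanh(0.181) = 0.183016, atanh(0.45) = 0.484700
z = (z_r − z_0)·√(n−3) = (0.183016 − 0.484700)·√7 = -0.301684 · 2.645751 = -0.798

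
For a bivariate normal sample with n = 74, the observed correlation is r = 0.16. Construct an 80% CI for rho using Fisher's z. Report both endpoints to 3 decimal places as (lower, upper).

z_r = atanh(0.16) = 0.161387;  SE = 1/√(n−3) = 1/√71 = 0.118678
z-limits: 0.161387 ± 1.282·0.118678 = 0.161387 ± 0.152145 = [0.009242, 0.313532]
ρ-limits: (tanh 0.009242, tanh 0.313532) = (0.009, 0.304)

(0.009, 0.304)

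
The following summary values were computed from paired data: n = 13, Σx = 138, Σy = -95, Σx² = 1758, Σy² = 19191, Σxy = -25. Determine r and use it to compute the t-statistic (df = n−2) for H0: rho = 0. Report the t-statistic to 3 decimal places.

1.546

Numerator: nΣxy − (Σx)(Σy) = 13·(-25) − (138)(-95) = 12785
Denominator: √[(nΣx²−(Σx)²)(nΣy²−(Σy)²)]
  nΣx²−(Σx)² = 13·1758 − 19044 = 3810;  nΣy²−(Σy)² = 13·19191 − 9025 = 240458
  √(3810·240458) = √916144980 = 30267.8869
r = 12785 / 30267.8869 = 0.4224
t = r·√(n−2)/√(1−r²) = 0.4224·√11 / √(1−0.178422) = 1.400942 / 0.906409 = 1.546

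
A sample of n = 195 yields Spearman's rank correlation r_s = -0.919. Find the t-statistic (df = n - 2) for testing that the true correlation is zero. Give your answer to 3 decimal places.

-32.383

t = r_s·√(n−2) / √(1−r_s²) with r_s = -0.919, n = 195
  = -0.919·√193 / √(1 − 0.844561)
  = -0.919·13.892444 / 0.394258
  = -12.767156 / 0.394258 = -32.383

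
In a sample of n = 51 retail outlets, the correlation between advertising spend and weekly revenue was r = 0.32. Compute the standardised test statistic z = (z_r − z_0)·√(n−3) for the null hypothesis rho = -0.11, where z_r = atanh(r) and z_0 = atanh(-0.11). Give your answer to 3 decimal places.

3.063

Fisher z: atanh(0.32) = 0.331647, atanh(-0.11) = -0.110447
z = (z_r − z_0)·√(n−3) = (0.331647 − (-0.110447))·√48 = 0.442094 · 6.928203 = 3.063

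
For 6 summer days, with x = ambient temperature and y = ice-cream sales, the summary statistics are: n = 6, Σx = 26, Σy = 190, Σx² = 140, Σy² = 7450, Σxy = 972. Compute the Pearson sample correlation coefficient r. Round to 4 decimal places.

0.7511

S_xy = nΣxy − ΣxΣy = 6·972 − 26·190 = 5832 − 4940 = 892
S_xx = nΣx² − (Σx)² = 6·140 − 26² = 840 − 676 = 164
S_yy = nΣy² − (Σy)² = 6·7450 − 190² = 44700 − 36100 = 8600
r = S_xy / √(S_xx·S_yy) = 892 / √(164·8600) = 892 / √1410400 = 892 / 1187.6026 = 0.7511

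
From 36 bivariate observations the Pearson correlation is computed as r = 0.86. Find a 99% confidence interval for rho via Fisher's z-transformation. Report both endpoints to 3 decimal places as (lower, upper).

Fisher z: z_r = atanh(r) = ½·ln((1+0.86)/(1−0.86)) = 1.293345
SE(z) = 1/√(n−3) = 1/√33 = 0.174078
99% ⇒ z* = 2.576; margin = 2.576·0.174078 = 0.448425
CI on z-scale: (0.844920, 1.741770)
Back-transform: tanh(0.844920) = 0.688406, tanh(1.741770) = 0.940432

(0.688, 0.940)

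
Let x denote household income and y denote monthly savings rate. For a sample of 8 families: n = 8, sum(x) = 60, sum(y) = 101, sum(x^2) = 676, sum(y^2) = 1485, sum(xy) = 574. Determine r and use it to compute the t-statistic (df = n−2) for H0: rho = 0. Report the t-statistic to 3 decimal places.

-3.832

S_xy = nΣxy − ΣxΣy = 8·574 − 60·101 = 4592 − 6060 = -1468
S_xx = nΣx² − (Σx)² = 8·676 − 60² = 5408 − 3600 = 1808
S_yy = nΣy² − (Σy)² = 8·1485 − 101² = 11880 − 10201 = 1679
r = S_xy / √(S_xx·S_yy) = -1468 / √(1808·1679) = -1468 / √3035632 = -1468 / 1742.3065 = -0.8426
t = r·√(n−2)/√(1−r²) = -0.8426·√6 / √(1−0.709975) = -2.063940 / 0.538540 = -3.832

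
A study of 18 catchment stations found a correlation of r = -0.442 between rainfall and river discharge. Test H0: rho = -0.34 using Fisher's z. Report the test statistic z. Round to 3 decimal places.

-0.467

z_r = atanh(-0.442) = -0.474714,  z_0 = atanh(-0.34) = -0.354093
SE = 1/√(n−3) = 1/√15 = 0.258199
z = (z_r − z_0)/SE = (-0.474714 − (-0.354093)) / 0.258199 = -0.120621 / 0.258199 = -0.467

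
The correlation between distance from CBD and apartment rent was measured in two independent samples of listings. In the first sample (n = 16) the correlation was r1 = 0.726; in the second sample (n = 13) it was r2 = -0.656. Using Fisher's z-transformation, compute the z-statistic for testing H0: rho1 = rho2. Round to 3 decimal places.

z1 = atanh(0.726) = 0.920217,  z2 = atanh(-0.656) = -0.785759
SE = √(1/(n1−3) + 1/(n2−3)) = √(1/13 + 1/10) = √(0.0769231 + 0.1000000) = √0.1769231 = 0.420622
z = (z1 − z2)/SE = (0.920217 − (-0.785759)) / 0.420622 = 1.705976 / 0.420622 = 4.056

4.056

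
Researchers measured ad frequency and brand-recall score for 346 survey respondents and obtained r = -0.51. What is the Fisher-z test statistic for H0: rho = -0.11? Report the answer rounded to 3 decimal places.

-8.376

z_r = atanh(-0.51) = -0.562730,  z_0 = atanh(-0.11) = -0.110447
SE = 1/√(n−3) = 1/√343 = 0.053995
z = (z_r − z_0)/SE = (-0.562730 − (-0.110447)) / 0.053995 = -0.452283 / 0.053995 = -8.376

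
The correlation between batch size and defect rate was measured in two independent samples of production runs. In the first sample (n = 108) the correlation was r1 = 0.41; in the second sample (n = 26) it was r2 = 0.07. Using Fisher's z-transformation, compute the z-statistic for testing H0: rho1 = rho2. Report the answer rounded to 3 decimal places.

1.588

Fisher z-transforms: z1 = atanh(0.41) = 0.435611, z2 = atanh(0.07) = 0.070115; difference d = 0.365496
Var(d) = 1/105 + 1/23 = 0.0095238 + 0.0434783 = 0.0530021
z = d/√Var(d) = 0.365496 / √0.0530021 = 0.365496 / 0.230222 = 1.588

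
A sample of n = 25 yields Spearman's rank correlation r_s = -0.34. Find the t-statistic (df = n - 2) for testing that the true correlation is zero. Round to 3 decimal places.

t = r_s·√(n−2) / √(1−r_s²) with r_s = -0.34, n = 25
  = -0.34·√23 / √(1 − 0.1156)
  = -0.34·4.795832 / 0.940425
  = -1.630583 / 0.940425 = -1.734

-1.734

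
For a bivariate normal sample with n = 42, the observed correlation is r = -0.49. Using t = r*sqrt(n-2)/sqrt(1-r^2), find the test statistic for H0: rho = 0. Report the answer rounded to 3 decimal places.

-3.555

1 − r² = 1 − 0.2401 = 0.7599;  √(1−r²) = 0.871722
√(n−2) = √40 = 6.324555
t = r·√(n−2)/√(1−r²) = -0.49 · 6.324555 / 0.871722 = -3.555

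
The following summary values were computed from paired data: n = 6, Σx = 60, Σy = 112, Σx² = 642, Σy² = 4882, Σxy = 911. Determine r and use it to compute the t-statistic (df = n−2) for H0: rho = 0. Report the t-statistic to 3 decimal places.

-1.541

Numerator: nΣxy − (Σx)(Σy) = 6·911 − (60)(112) = -1254
Denominator: √[(nΣx²−(Σx)²)(nΣy²−(Σy)²)]
  nΣx²−(Σx)² = 6·642 − 3600 = 252;  nΣy²−(Σy)² = 6·4882 − 12544 = 16748
  √(252·16748) = √4220496 = 2054.3846
r = -1254 / 2054.3846 = -0.6104
t = r·√(n−2)/√(1−r²) = -0.6104·√4 / √(1−0.372588) = -1.220800 / 0.792093 = -1.541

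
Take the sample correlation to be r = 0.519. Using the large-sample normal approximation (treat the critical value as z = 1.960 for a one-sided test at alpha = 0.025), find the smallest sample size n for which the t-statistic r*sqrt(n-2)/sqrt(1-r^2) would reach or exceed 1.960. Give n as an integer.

13

r√(n−2)/√(1−r²) ≥ 1.960  ⇔  n−2 ≥ (1.960)²·(1−r²)/r²
(1−r²)/r² = (1−0.269361)/0.269361 = 2.7125
n ≥ 2 + 3.8416·2.7125 = 2 + 10.4203 = 12.4203
⌈12.4203⌉ = 13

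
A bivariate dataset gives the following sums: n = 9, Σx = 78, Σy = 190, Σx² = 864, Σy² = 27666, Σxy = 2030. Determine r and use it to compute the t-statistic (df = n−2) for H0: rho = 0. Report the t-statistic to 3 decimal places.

0.489

S_xy = nΣxy − ΣxΣy = 9·2030 − 78·190 = 18270 − 14820 = 3450
S_xx = nΣx² − (Σx)² = 9·864 − 78² = 7776 − 6084 = 1692
S_yy = nΣy² − (Σy)² = 9·27666 − 190² = 248994 − 36100 = 212894
r = S_xy / √(S_xx·S_yy) = 3450 / √(1692·212894) = 3450 / √360216648 = 3450 / 18979.3743 = 0.1818
t = r·√(n−2)/√(1−r²) = 0.1818·√7 / √(1−0.033051) = 0.480998 / 0.983336 = 0.489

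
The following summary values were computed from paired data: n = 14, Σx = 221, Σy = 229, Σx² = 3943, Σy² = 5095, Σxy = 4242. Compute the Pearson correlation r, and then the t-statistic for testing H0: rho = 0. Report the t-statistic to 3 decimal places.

4.633

S_xy = nΣxy − ΣxΣy = 14·4242 − 221·229 = 59388 − 50609 = 8779
S_xx = nΣx² − (Σx)² = 14·3943 − 221² = 55202 − 48841 = 6361
S_yy = nΣy² − (Σy)² = 14·5095 − 229² = 71330 − 52441 = 18889
r = S_xy / √(S_xx·S_yy) = 8779 / √(6361·18889) = 8779 / √120152929 = 8779 / 10961.4291 = 0.8009
t = r·√(n−2)/√(1−r²) = 0.8009·√12 / √(1−0.641441) = 2.774399 / 0.598798 = 4.633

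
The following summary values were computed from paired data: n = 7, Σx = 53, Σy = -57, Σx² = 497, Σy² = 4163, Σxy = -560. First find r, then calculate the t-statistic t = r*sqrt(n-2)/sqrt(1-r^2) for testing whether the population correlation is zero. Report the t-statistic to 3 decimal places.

-0.494

S_xy = nΣxy − ΣxΣy = 7·(-560) − 53·(-57) = -3920 − (-3021) = -899
S_xx = nΣx² − (Σx)² = 7·497 − 53² = 3479 − 2809 = 670
S_yy = nΣy² − (Σy)² = 7·4163 − (-57)² = 29141 − 3249 = 25892
r = S_xy / √(S_xx·S_yy) = -899 / √(670·25892) = -899 / √17347640 = -899 / 4165.0498 = -0.2158
t = r·√(n−2)/√(1−r²) = -0.2158·√5 / √(1−0.046570) = -0.482543 / 0.976437 = -0.494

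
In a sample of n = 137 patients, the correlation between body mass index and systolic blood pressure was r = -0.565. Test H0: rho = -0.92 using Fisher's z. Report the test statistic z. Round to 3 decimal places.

z_r = atanh(-0.565) = -0.640148,  z_0 = atanh(-0.92) = -1.589027
SE = 1/√(n−3) = 1/√134 = 0.086387
z = (z_r − z_0)/SE = (-0.640148 − (-1.589027)) / 0.086387 = 0.948879 / 0.086387 = 10.984

10.984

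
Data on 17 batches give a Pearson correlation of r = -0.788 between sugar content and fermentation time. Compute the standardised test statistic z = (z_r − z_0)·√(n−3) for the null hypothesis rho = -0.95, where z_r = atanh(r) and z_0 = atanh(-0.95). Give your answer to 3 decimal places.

Fisher z: atanh(-0.788) = -1.066133, atanh(-0.95) = -1.831781
z = (z_r − z_0)·√(n−3) = (-1.066133 − (-1.831781))·√14 = 0.765648 · 3.741657 = 2.865

2.865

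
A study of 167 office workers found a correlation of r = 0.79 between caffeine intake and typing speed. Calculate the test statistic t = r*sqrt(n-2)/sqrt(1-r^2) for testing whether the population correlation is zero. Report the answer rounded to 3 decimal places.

16.551

t = r·√(n−2) / √(1−r²) with r = 0.79, n = 167
  = 0.79·√165 / √(1 − 0.6241)
  = 0.79·12.845233 / 0.613107
  = 10.147734 / 0.613107 = 16.551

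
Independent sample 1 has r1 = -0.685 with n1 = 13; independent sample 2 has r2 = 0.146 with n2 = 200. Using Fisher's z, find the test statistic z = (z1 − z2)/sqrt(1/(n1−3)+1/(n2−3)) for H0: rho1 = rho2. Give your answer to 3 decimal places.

z1 = atanh(-0.685) = -0.838474,  z2 = atanh(0.146) = 0.147051
SE = √(1/(n1−3) + 1/(n2−3)) = √(1/10 + 1/197) = √(0.1000000 + 0.0050761) = √0.1050761 = 0.324154
z = (z1 − z2)/SE = (-0.838474 − 0.147051) / 0.324154 = -0.985525 / 0.324154 = -3.040

-3.040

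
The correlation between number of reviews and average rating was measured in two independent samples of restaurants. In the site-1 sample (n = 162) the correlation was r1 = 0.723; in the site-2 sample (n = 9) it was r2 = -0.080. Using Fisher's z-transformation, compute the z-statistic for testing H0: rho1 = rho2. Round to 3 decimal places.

Fisher z-transforms: z1 = atanh(0.723) = 0.913902, z2 = atanh(-0.080) = -0.080171; difference d = 0.994073
Var(d) = 1/159 + 1/6 = 0.0062893 + 0.1666667 = 0.1729560
z = d/√Var(d) = 0.994073 / √0.1729560 = 0.994073 / 0.415880 = 2.390

2.390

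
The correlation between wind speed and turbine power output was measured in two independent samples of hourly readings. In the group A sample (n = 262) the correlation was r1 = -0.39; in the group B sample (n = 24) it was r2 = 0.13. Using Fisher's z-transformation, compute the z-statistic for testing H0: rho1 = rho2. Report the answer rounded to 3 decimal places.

-2.391

z1 = atanh(-0.39) = -0.411800,  z2 = atanh(0.13) = 0.130740
SE = √(1/(n1−3) + 1/(n2−3)) = √(1/259 + 1/21) = √(0.0038610 + 0.0476190) = √0.0514800 = 0.226892
z = (z1 − z2)/SE = (-0.411800 − 0.130740) / 0.226892 = -0.542540 / 0.226892 = -2.391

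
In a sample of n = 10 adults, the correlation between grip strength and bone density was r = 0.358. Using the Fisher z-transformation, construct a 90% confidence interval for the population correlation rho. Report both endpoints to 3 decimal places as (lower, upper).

Fisher z: z_r = atanh(r) = ½·ln((1+0.358)/(1−0.358)) = 0.374590
SE(z) = 1/√(n−3) = 1/√7 = 0.377964
90% ⇒ z* = 1.645; margin = 1.645·0.377964 = 0.621751
CI on z-scale: (-0.247161, 0.996341)
Back-transform: tanh(-0.247161) = -0.242248, tanh(0.996341) = 0.760053

(-0.242, 0.760)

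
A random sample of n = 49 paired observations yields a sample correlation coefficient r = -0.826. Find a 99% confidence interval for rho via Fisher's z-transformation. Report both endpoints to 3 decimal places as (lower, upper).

(-0.915, -0.662)

z_r = atanh(-0.826) = -1.175414;  SE = 1/√(n−3) = 1/√46 = 0.147442
z-limits: -1.175414 ± 2.576·0.147442 = -1.175414 ± 0.379811 = [-1.555225, -0.795603]
ρ-limits: (tanh -1.555225, tanh -0.795603) = (-0.915, -0.662)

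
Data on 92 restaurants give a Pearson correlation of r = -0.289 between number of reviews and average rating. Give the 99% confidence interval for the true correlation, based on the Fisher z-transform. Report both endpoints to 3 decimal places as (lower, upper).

(-0.516, -0.024)

z_r = atanh(-0.289) = -0.297475;  SE = 1/√(n−3) = 1/√89 = 0.106000
z-limits: -0.297475 ± 2.576·0.106000 = -0.297475 ± 0.273056 = [-0.570531, -0.024419]
ρ-limits: (tanh -0.570531, tanh -0.024419) = (-0.516, -0.024)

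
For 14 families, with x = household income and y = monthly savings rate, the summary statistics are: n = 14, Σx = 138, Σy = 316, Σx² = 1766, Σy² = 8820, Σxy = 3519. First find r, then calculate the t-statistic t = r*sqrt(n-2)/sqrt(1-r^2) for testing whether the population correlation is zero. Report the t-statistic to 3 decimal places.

Numerator: nΣxy − (Σx)(Σy) = 14·3519 − (138)(316) = 5658
Denominator: √[(nΣx²−(Σx)²)(nΣy²−(Σy)²)]
  nΣx²−(Σx)² = 14·1766 − 19044 = 5680;  nΣy²−(Σy)² = 14·8820 − 99856 = 23624
  √(5680·23624) = √134184320 = 11583.7956
r = 5658 / 11583.7956 = 0.4884
t = r·√(n−2)/√(1−r²) = 0.4884·√12 / √(1−0.238535) = 1.691867 / 0.872620 = 1.939

1.939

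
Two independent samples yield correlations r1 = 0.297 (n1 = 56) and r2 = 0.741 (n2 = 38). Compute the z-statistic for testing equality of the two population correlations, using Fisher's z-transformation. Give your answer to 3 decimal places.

-2.968

z1 = atanh(0.297) = 0.306226,  z2 = atanh(0.741) = 0.952693
SE = √(1/(n1−3) + 1/(n2−3)) = √(1/53 + 1/35) = √(0.0188679 + 0.0285714) = √0.0474393 = 0.217806
z = (z1 − z2)/SE = (0.306226 − 0.952693) / 0.217806 = -0.646467 / 0.217806 = -2.968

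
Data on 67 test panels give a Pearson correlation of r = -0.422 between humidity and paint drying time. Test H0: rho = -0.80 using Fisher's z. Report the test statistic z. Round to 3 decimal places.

z_r = atanh(-0.422) = -0.450123,  z_0 = atanh(-0.80) = -1.098612
SE = 1/√(n−3) = 1/√64 = 0.125000
z = (z_r − z_0)/SE = (-0.450123 − (-1.098612)) / 0.125000 = 0.648489 / 0.125000 = 5.188

5.188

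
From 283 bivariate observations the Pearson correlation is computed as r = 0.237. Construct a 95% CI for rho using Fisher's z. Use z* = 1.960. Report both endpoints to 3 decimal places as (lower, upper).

(0.124, 0.344)

z_r = atanh(0.237) = 0.241593;  SE = 1/√(n−3) = 1/√280 = 0.059761
z-limits: 0.241593 ± 1.960·0.059761 = 0.241593 ± 0.117132 = [0.124461, 0.358725]
ρ-limits: (tanh 0.124461, tanh 0.358725) = (0.124, 0.344)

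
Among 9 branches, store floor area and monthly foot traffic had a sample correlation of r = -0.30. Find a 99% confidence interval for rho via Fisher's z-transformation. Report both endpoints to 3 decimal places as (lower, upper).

z_r = atanh(-0.30) = -0.309520;  SE = 1/√(n−3) = 1/√6 = 0.408248
z-limits: -0.309520 ± 2.576·0.408248 = -0.309520 ± 1.051647 = [-1.361167, 0.742127]
ρ-limits: (tanh -1.361167, tanh 0.742127) = (-0.877, 0.630)

(-0.877, 0.630)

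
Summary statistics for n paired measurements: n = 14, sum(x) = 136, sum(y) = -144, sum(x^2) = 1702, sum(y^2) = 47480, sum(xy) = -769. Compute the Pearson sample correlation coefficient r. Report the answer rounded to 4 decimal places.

Numerator: nΣxy − (Σx)(Σy) = 14·(-769) − (136)(-144) = 8818
Denominator: √[(nΣx²−(Σx)²)(nΣy²−(Σy)²)]
  nΣx²−(Σx)² = 14·1702 − 18496 = 5332;  nΣy²−(Σy)² = 14·47480 − 20736 = 643984
  √(5332·643984) = √3433722688 = 58597.9751
r = 8818 / 58597.9751 = 0.1505

0.1505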